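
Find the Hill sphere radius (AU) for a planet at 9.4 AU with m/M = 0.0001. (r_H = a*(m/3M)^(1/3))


r_H = a * (m/3M)^(1/3) = 9.4 * (0.0001/3)^(1/3) = 0.3025

0.3025 AU


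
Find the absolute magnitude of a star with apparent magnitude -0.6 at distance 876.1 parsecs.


M = m - 5*log10(d) + 5 = -0.6 - 5*log10(876.1) + 5 = -10.3128

-10.3128


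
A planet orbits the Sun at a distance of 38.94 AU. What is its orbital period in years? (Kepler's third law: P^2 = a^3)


P = a^(3/2) = 38.94^1.5 = 242.9931

242.9931 years


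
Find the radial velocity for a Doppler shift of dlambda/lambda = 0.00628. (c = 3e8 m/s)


v = (dlambda/lambda) * c = 0.00628 * 3e8 = 1.884e+06

1.884e+06 m/s


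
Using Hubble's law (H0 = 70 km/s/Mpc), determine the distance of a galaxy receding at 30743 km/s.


d = v / H0 = 30743 / 70 = 439.1857

439.1857 Mpc


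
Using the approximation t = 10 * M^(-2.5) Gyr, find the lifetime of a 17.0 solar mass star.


t = 10 * M^(-2.5) = 10 * 17.0^(-2.5) = 0.0084

0.0084 Gyr


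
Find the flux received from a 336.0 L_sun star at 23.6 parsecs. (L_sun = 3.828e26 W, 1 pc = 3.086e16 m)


F = L / (4*pi*d^2) = 1.286e+29 / (4*pi*(7.283e+17)^2) = 1.930e-08

1.930e-08 W/m^2


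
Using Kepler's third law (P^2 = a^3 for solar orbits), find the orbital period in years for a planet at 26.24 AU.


P = a^(3/2) = 26.24^1.5 = 134.4144

134.4144 years


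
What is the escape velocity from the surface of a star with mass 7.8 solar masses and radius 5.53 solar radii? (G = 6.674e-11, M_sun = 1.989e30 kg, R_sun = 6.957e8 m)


M = 7.8 * 1.989e30 kg = 1.55142e+31 kg; R = 5.53 * 6.957e8 m = 3.847221e+09 m. v_esc = sqrt(2GM/R) = sqrt(2 * 6.674e-11 * 1.55142e+31 / 3.847221e+09) = 733667.4045

733667.4045 m/s


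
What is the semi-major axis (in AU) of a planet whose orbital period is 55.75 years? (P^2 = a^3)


a = P^(2/3) = 55.75^(2/3) = 14.5936

14.5936 AU


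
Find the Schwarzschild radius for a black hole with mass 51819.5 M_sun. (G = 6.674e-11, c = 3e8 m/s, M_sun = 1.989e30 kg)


M = 51819.5 * 1.989e30 kg = 1.030689855e+35 kg. rs = 2GM/c^2 = 2 * 6.674e-11 * 1.030689855e+35 / (3e8)^2 = 1.529e+08

1.529e+08 m


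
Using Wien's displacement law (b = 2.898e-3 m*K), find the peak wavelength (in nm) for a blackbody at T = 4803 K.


lam_max = b / T = 2.898e-3 / 4803 = 6.034e-07 m = 603.3729 nm

603.3729 nm


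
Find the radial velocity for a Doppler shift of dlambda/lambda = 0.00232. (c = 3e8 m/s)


v = (dlambda/lambda) * c = 0.00232 * 3e8 = 696000.0

696000.0 m/s


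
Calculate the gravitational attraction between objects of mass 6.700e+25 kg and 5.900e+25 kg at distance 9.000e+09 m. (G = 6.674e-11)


F = G*m1*m2/r^2 = 6.674e-11 * 6.700e+25 * 5.900e+25 / (9.000e+09)^2 = 6.674e-11 * 3.953e+51 / 8.100e+19 = 3.257e+21

3.257e+21 N


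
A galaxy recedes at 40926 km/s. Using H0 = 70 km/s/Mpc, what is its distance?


d = v / H0 = 40926 / 70 = 584.6571

584.6571 Mpc


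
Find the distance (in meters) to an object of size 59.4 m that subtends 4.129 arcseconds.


D = size / theta_rad, theta_rad = 4.129 * pi/(180*3600) = 2.002e-05, D = 2.967e+06

2.967e+06 m


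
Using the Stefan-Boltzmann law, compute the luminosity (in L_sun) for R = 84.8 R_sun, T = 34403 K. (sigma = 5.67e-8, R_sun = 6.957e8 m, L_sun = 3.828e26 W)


R = 84.8 * 6.957e8 m = 5.899536e+10 m. L = 4*pi*R^2*sigma*T^4 = 4*pi*(5.899536e+10)^2 * 5.67e-8 * 34403^4 = 3.47387267e+33 W. L/L_sun = 3.47387267e+33 / 3.828e26 = 9.075e+06

9.075e+06 L_sun


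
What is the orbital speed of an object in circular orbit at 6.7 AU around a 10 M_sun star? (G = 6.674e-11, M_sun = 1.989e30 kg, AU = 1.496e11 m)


v = sqrt(GM/r) = sqrt(6.674e-11 * 1.989e+31 / 1.002e+12) = 36392.1149

36392.1149 m/s


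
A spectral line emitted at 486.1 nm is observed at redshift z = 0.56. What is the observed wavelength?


lam_obs = lam_emit * (1 + z) = 486.1 * (1 + 0.56) = 758.316

758.316 nm


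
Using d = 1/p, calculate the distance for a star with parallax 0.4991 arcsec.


d = 1/p = 1/0.4991 = 2.0036

2.0036 pc


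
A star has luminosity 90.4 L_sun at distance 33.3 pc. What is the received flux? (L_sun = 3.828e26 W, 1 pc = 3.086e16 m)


F = L / (4*pi*d^2) = 3.461e+28 / (4*pi*(1.028e+18)^2) = 2.608e-09

2.608e-09 W/m^2


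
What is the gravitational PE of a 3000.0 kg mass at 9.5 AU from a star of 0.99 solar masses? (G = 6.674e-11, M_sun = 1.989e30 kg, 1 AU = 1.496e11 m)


M = 0.99 * 1.989e30 kg = 1.96911e+30 kg; r = 9.5 AU * 1.496e11 m/AU = 1.4212e+12 m. U = -GM*m/r = -(6.674e-11 * 1.96911e+30 * 3000.0) / 1.4212e+12 = -2.774e+11

-2.774e+11 J


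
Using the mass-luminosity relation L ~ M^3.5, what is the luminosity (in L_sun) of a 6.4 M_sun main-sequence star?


L/L_sun = (M/M_sun)^3.5 = 6.4^3.5 = 663.1777

663.1777 L_sun


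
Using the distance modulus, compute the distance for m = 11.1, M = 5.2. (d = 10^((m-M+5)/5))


d = 10^((m - M + 5)/5) = 10^((11.1 - 5.2 + 5)/5) = 151.3561

151.3561 pc


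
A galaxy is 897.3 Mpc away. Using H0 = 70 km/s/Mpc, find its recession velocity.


v = H0 * d = 70 * 897.3 = 62811.0

62811.0 km/s


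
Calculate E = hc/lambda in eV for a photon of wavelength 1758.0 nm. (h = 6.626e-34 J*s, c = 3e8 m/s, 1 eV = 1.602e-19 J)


E = hc/lambda = 6.626e-34 * 3e8 / 1.758e-06 = 1.131e-19 J = 0.7058 eV

0.7058 eV


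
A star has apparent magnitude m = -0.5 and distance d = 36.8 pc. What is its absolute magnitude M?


M = m - 5*log10(d) + 5 = -0.5 - 5*log10(36.8) + 5 = -3.3292

-3.3292


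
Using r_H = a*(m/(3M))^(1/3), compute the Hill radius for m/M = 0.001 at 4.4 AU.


r_H = a * (m/3M)^(1/3) = 4.4 * (0.001/3)^(1/3) = 0.3051

0.3051 AU


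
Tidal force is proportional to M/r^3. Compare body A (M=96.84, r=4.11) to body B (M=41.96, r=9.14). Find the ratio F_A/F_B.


Ratio = (M1/r1^3) / (M2/r2^3) = (96.84/4.11^3) / (41.96/9.14^3) = 25.3824

25.3824


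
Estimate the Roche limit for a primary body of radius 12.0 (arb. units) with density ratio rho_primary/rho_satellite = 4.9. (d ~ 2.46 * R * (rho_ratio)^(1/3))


d_Roche = 2.46 * 12.0 * 4.9^(1/3) = 50.1397

50.1397


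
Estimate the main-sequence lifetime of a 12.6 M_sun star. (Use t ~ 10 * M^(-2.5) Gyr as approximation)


t = 10 * M^(-2.5) = 10 * 12.6^(-2.5) = 0.0177

0.0177 Gyr


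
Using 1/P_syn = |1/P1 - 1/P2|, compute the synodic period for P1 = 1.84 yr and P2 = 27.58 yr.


1/P_syn = |1/P1 - 1/P2| = |1/1.84 - 1/27.58| => P_syn = 1.9715

1.9715 years


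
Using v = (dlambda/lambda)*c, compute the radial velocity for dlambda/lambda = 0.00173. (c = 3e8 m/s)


v = (dlambda/lambda) * c = 0.00173 * 3e8 = 519000.0

519000.0 m/s


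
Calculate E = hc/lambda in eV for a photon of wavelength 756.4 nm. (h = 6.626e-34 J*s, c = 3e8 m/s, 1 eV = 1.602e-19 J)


E = hc/lambda = 6.626e-34 * 3e8 / 7.564e-07 = 2.628e-19 J = 1.6404 eV

1.6404 eV


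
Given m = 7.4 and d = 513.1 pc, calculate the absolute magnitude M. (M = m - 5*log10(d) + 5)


M = m - 5*log10(d) + 5 = 7.4 - 5*log10(513.1) + 5 = -1.151

-1.151


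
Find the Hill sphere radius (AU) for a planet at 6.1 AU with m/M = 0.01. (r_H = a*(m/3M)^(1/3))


r_H = a * (m/3M)^(1/3) = 6.1 * (0.01/3)^(1/3) = 0.9112

0.9112 AU


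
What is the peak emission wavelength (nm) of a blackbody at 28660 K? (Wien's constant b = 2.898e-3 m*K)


lam_max = b / T = 2.898e-3 / 28660 = 1.011e-07 m = 101.1165 nm

101.1165 nm


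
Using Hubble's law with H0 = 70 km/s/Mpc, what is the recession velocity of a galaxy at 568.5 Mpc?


v = H0 * d = 70 * 568.5 = 39795.0

39795.0 km/s


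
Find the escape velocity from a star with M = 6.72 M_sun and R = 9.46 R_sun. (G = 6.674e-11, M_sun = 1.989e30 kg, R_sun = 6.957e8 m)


M = 6.72 * 1.989e30 kg = 1.336608e+31 kg; R = 9.46 * 6.957e8 m = 6.581322e+09 m. v_esc = sqrt(2GM/R) = sqrt(2 * 6.674e-11 * 1.336608e+31 / 6.581322e+09) = 520659.2125

520659.2125 m/s


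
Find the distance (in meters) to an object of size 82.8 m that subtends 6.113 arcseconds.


D = size / theta_rad, theta_rad = 6.113 * pi/(180*3600) = 2.964e-05, D = 2.794e+06

2.794e+06 m


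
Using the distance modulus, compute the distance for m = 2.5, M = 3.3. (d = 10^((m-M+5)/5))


d = 10^((m - M + 5)/5) = 10^((2.5 - 3.3 + 5)/5) = 6.9183

6.9183 pc


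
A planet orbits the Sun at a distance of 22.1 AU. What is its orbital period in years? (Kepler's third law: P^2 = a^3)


P = a^(3/2) = 22.1^1.5 = 103.8935

103.8935 years


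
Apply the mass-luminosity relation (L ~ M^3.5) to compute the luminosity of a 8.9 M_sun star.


L/L_sun = (M/M_sun)^3.5 = 8.9^3.5 = 2103.1247

2103.1247 L_sun


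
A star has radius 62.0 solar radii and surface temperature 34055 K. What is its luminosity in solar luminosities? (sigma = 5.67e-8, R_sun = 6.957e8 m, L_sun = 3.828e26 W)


R = 62.0 * 6.957e8 m = 4.31334e+10 m. L = 4*pi*R^2*sigma*T^4 = 4*pi*(4.31334e+10)^2 * 5.67e-8 * 34055^4 = 1.782969225e+33 W. L/L_sun = 1.782969225e+33 / 3.828e26 = 4.658e+06

4.658e+06 L_sun


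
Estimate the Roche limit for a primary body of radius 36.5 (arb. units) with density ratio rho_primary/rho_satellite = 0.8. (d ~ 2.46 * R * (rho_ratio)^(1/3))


d_Roche = 2.46 * 36.5 * 0.8^(1/3) = 83.3537

83.3537


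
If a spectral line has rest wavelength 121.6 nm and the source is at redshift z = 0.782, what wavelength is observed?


lam_obs = lam_emit * (1 + z) = 121.6 * (1 + 0.782) = 216.6912

216.6912 nm


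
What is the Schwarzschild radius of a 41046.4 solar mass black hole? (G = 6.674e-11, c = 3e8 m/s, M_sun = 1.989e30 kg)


M = 41046.4 * 1.989e30 kg = 8.16412896e+34 kg. rs = 2GM/c^2 = 2 * 6.674e-11 * 8.16412896e+34 / (3e8)^2 = 1.211e+08

1.211e+08 m


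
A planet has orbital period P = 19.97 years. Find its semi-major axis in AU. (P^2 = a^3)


a = P^(2/3) = 19.97^(2/3) = 7.3607

7.3607 AU


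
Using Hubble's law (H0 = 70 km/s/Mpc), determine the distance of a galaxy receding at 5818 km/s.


d = v / H0 = 5818 / 70 = 83.1143

83.1143 Mpc


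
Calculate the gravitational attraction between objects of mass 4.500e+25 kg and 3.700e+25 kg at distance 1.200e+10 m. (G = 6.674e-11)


F = G*m1*m2/r^2 = 6.674e-11 * 4.500e+25 * 3.700e+25 / (1.200e+10)^2 = 6.674e-11 * 1.665e+51 / 1.440e+20 = 7.717e+20

7.717e+20 N


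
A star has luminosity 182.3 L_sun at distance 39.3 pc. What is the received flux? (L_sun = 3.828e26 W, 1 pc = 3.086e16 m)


F = L / (4*pi*d^2) = 6.978e+28 / (4*pi*(1.213e+18)^2) = 3.775e-09

3.775e-09 W/m^2


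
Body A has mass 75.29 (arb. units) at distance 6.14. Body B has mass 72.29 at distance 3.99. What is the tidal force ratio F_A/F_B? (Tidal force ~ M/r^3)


Ratio = (M1/r1^3) / (M2/r2^3) = (75.29/6.14^3) / (72.29/3.99^3) = 0.2858

0.2858


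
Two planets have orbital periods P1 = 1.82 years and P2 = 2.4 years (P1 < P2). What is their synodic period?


1/P_syn = |1/P1 - 1/P2| = |1/1.82 - 1/2.4| => P_syn = 7.531

7.531 years


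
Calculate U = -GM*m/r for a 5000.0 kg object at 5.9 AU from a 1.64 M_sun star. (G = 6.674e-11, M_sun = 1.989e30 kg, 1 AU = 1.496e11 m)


M = 1.64 * 1.989e30 kg = 3.26196e+30 kg; r = 5.9 AU * 1.496e11 m/AU = 8.8264e+11 m. U = -GM*m/r = -(6.674e-11 * 3.26196e+30 * 5000.0) / 8.8264e+11 = -1.233e+12

-1.233e+12 J


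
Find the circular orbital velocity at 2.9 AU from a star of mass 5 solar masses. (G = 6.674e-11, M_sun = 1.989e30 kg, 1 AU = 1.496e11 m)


v = sqrt(GM/r) = sqrt(6.674e-11 * 9.945e+30 / 4.338e+11) = 39113.862

39113.862 m/s


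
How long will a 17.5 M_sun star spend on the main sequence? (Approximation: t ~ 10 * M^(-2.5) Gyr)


t = 10 * M^(-2.5) = 10 * 17.5^(-2.5) = 0.0078

0.0078 Gyr


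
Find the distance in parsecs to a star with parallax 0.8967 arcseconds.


d = 1/p = 1/0.8967 = 1.1152

1.1152 pc


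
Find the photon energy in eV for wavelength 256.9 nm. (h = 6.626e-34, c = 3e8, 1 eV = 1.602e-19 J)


E = hc/lambda = 6.626e-34 * 3e8 / 2.569e-07 = 7.738e-19 J = 4.83 eV

4.83 eV


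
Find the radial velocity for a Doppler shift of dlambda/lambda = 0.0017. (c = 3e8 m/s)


v = (dlambda/lambda) * c = 0.0017 * 3e8 = 510000.0

510000.0 m/s


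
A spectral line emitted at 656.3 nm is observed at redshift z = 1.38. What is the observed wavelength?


lam_obs = lam_emit * (1 + z) = 656.3 * (1 + 1.38) = 1561.994

1561.994 nm


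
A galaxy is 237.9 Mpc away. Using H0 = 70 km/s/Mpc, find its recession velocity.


v = H0 * d = 70 * 237.9 = 16653.0

16653.0 km/s


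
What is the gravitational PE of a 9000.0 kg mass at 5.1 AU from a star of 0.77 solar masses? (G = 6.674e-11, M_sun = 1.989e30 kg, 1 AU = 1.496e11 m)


M = 0.77 * 1.989e30 kg = 1.53153e+30 kg; r = 5.1 AU * 1.496e11 m/AU = 7.6296e+11 m. U = -GM*m/r = -(6.674e-11 * 1.53153e+30 * 9000.0) / 7.6296e+11 = -1.206e+12

-1.206e+12 J


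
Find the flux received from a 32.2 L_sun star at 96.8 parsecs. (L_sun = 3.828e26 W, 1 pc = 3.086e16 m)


F = L / (4*pi*d^2) = 1.233e+28 / (4*pi*(2.987e+18)^2) = 1.099e-10

1.099e-10 W/m^2


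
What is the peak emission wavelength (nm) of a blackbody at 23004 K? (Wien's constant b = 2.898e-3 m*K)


lam_max = b / T = 2.898e-3 / 23004 = 1.260e-07 m = 125.9781 nm

125.9781 nm


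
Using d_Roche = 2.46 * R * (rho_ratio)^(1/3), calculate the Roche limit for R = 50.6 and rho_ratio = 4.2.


d_Roche = 2.46 * 50.6 * 4.2^(1/3) = 200.8331

200.8331


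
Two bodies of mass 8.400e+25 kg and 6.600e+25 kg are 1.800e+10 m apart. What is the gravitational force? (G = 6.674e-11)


F = G*m1*m2/r^2 = 6.674e-11 * 8.400e+25 * 6.600e+25 / (1.800e+10)^2 = 6.674e-11 * 5.544e+51 / 3.240e+20 = 1.142e+21

1.142e+21 N


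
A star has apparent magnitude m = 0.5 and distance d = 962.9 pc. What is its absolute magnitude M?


M = m - 5*log10(d) + 5 = 0.5 - 5*log10(962.9) + 5 = -9.4179

-9.4179


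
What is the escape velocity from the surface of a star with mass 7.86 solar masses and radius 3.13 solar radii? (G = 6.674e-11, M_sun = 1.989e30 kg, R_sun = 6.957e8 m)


M = 7.86 * 1.989e30 kg = 1.563354e+31 kg; R = 3.13 * 6.957e8 m = 2.177541e+09 m. v_esc = sqrt(2GM/R) = sqrt(2 * 6.674e-11 * 1.563354e+31 / 2.177541e+09) = 978934.4071

978934.4071 m/s


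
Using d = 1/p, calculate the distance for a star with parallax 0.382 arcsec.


d = 1/p = 1/0.382 = 2.6178

2.6178 pc


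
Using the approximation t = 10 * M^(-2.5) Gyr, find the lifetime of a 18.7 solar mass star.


t = 10 * M^(-2.5) = 10 * 18.7^(-2.5) = 0.0066

0.0066 Gyr


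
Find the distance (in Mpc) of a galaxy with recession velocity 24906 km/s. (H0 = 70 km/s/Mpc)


d = v / H0 = 24906 / 70 = 355.8

355.8 Mpc


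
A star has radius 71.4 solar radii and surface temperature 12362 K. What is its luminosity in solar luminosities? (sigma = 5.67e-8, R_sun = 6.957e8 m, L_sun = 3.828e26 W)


R = 71.4 * 6.957e8 m = 4.967298e+10 m. L = 4*pi*R^2*sigma*T^4 = 4*pi*(4.967298e+10)^2 * 5.67e-8 * 12362^4 = 4.105710376e+31 W. L/L_sun = 4.105710376e+31 / 3.828e26 = 107254.712

107254.712 L_sun


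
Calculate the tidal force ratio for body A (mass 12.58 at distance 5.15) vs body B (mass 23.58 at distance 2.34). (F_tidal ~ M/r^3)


Ratio = (M1/r1^3) / (M2/r2^3) = (12.58/5.15^3) / (23.58/2.34^3) = 0.05

0.05


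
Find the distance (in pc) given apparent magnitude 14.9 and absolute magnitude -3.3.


d = 10^((m - M + 5)/5) = 10^((14.9 - -3.3 + 5)/5) = 43651.5832

43651.5832 pc


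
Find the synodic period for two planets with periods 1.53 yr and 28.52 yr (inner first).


1/P_syn = |1/P1 - 1/P2| = |1/1.53 - 1/28.52| => P_syn = 1.6167

1.6167 years


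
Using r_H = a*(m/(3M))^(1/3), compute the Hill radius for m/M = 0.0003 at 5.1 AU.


r_H = a * (m/3M)^(1/3) = 5.1 * (0.0003/3)^(1/3) = 0.2367

0.2367 AU


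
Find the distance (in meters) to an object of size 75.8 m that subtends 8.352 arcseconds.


D = size / theta_rad, theta_rad = 8.352 * pi/(180*3600) = 4.049e-05, D = 1.872e+06

1.872e+06 m


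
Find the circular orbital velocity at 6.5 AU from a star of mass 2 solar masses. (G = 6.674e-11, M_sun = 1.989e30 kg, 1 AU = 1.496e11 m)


v = sqrt(GM/r) = sqrt(6.674e-11 * 3.978e+30 / 9.724e+11) = 16523.5369

16523.5369 m/s


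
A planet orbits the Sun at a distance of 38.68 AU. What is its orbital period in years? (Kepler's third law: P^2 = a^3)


P = a^(3/2) = 38.68^1.5 = 240.5635

240.5635 years


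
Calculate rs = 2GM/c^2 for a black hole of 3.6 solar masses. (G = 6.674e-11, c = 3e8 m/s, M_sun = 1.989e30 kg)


M = 3.6 * 1.989e30 kg = 7.1604e+30 kg. rs = 2GM/c^2 = 2 * 6.674e-11 * 7.1604e+30 / (3e8)^2 = 10619.6688

10619.6688 m


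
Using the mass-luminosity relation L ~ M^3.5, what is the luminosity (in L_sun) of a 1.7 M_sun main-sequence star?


L/L_sun = (M/M_sun)^3.5 = 1.7^3.5 = 6.4058

6.4058 L_sun


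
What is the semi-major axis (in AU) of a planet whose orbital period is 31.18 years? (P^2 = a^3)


a = P^(2/3) = 31.18^(2/3) = 9.9064

9.9064 AU


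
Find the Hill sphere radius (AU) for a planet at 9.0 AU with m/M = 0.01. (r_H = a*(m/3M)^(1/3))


r_H = a * (m/3M)^(1/3) = 9.0 * (0.01/3)^(1/3) = 1.3444

1.3444 AU


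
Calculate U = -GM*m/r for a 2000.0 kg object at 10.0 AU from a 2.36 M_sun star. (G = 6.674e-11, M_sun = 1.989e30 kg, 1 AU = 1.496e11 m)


M = 2.36 * 1.989e30 kg = 4.69404e+30 kg; r = 10.0 AU * 1.496e11 m/AU = 1.496e+12 m. U = -GM*m/r = -(6.674e-11 * 4.69404e+30 * 2000.0) / 1.496e+12 = -4.188e+11

-4.188e+11 J


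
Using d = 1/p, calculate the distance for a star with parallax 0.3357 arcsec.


d = 1/p = 1/0.3357 = 2.9789

2.9789 pc


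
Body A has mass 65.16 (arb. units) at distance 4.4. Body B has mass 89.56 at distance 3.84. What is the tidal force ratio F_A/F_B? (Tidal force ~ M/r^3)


Ratio = (M1/r1^3) / (M2/r2^3) = (65.16/4.4^3) / (89.56/3.84^3) = 0.4836

0.4836


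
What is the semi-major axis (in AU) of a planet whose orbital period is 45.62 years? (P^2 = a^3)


a = P^(2/3) = 45.62^(2/3) = 12.7674

12.7674 AU


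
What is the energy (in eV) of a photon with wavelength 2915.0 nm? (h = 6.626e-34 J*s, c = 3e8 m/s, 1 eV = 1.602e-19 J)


E = hc/lambda = 6.626e-34 * 3e8 / 2.915e-06 = 6.819e-20 J = 0.4257 eV

0.4257 eV


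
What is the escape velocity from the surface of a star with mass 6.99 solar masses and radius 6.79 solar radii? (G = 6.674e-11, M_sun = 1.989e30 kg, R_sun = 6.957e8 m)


M = 6.99 * 1.989e30 kg = 1.390311e+31 kg; R = 6.79 * 6.957e8 m = 4.723803e+09 m. v_esc = sqrt(2GM/R) = sqrt(2 * 6.674e-11 * 1.390311e+31 / 4.723803e+09) = 626784.4156

626784.4156 m/s


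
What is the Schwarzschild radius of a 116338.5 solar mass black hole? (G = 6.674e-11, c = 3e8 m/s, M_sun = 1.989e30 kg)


M = 116338.5 * 1.989e30 kg = 2.313972765e+35 kg. rs = 2GM/c^2 = 2 * 6.674e-11 * 2.313972765e+35 / (3e8)^2 = 3.432e+08

3.432e+08 m


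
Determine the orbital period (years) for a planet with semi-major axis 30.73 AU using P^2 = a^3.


P = a^(3/2) = 30.73^1.5 = 170.3507

170.3507 years


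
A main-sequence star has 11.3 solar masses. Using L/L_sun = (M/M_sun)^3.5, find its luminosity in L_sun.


L/L_sun = (M/M_sun)^3.5 = 11.3^3.5 = 4850.3665

4850.3665 L_sun


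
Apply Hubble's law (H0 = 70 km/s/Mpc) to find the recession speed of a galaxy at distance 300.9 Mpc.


v = H0 * d = 70 * 300.9 = 21063.0

21063.0 km/s


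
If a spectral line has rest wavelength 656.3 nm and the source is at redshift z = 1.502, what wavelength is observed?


lam_obs = lam_emit * (1 + z) = 656.3 * (1 + 1.502) = 1642.0626

1642.0626 nm


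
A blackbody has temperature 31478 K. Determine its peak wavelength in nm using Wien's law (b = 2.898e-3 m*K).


lam_max = b / T = 2.898e-3 / 31478 = 9.206e-08 m = 92.0643 nm

92.0643 nm


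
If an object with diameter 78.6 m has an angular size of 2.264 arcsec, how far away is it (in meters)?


D = size / theta_rad, theta_rad = 2.264 * pi/(180*3600) = 1.098e-05, D = 7.161e+06

7.161e+06 m


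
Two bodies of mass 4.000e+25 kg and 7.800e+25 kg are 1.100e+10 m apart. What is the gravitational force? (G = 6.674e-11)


F = G*m1*m2/r^2 = 6.674e-11 * 4.000e+25 * 7.800e+25 / (1.100e+10)^2 = 6.674e-11 * 3.120e+51 / 1.210e+20 = 1.721e+21

1.721e+21 N


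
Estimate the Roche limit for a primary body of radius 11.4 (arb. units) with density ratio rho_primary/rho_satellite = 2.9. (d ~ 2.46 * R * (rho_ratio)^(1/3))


d_Roche = 2.46 * 11.4 * 2.9^(1/3) = 39.992

39.992


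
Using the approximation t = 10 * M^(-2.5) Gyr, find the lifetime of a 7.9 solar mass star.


t = 10 * M^(-2.5) = 10 * 7.9^(-2.5) = 0.057

0.057 Gyr


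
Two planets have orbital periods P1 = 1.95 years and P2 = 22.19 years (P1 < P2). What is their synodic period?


1/P_syn = |1/P1 - 1/P2| = |1/1.95 - 1/22.19| => P_syn = 2.1379

2.1379 years


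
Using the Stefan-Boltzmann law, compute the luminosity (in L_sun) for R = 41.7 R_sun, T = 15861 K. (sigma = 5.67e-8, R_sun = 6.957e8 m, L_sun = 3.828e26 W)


R = 41.7 * 6.957e8 m = 2.901069e+10 m. L = 4*pi*R^2*sigma*T^4 = 4*pi*(2.901069e+10)^2 * 5.67e-8 * 15861^4 = 3.795170574e+31 W. L/L_sun = 3.795170574e+31 / 3.828e26 = 99142.387

99142.387 L_sun


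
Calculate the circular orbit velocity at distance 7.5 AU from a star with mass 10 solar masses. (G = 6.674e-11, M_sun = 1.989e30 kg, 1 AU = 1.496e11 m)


v = sqrt(GM/r) = sqrt(6.674e-11 * 1.989e+31 / 1.122e+12) = 34396.485

34396.485 m/s


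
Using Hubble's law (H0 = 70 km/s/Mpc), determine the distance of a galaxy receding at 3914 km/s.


d = v / H0 = 3914 / 70 = 55.9143

55.9143 Mpc


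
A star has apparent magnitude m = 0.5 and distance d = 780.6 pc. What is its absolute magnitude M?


M = m - 5*log10(d) + 5 = 0.5 - 5*log10(780.6) + 5 = -8.9621

-8.9621


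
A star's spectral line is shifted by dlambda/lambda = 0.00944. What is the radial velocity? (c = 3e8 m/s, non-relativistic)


v = (dlambda/lambda) * c = 0.00944 * 3e8 = 2.832e+06

2.832e+06 m/s


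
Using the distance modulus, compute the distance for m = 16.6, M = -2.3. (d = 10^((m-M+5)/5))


d = 10^((m - M + 5)/5) = 10^((16.6 - -2.3 + 5)/5) = 60255.9586

60255.9586 pc


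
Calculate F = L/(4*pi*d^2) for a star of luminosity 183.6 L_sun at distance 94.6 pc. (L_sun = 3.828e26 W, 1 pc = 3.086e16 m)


F = L / (4*pi*d^2) = 7.028e+28 / (4*pi*(2.919e+18)^2) = 6.562e-10

6.562e-10 W/m^2


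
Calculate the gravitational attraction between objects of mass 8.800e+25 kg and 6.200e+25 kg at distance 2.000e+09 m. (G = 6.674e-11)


F = G*m1*m2/r^2 = 6.674e-11 * 8.800e+25 * 6.200e+25 / (2.000e+09)^2 = 6.674e-11 * 5.456e+51 / 4.000e+18 = 9.103e+22

9.103e+22 N


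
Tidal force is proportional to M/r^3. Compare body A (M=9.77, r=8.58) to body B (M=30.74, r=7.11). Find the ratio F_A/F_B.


Ratio = (M1/r1^3) / (M2/r2^3) = (9.77/8.58^3) / (30.74/7.11^3) = 0.1809

0.1809


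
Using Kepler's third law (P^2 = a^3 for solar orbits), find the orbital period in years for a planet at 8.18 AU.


P = a^(3/2) = 8.18^1.5 = 23.3954

23.3954 years


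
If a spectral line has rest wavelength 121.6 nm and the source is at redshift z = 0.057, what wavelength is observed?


lam_obs = lam_emit * (1 + z) = 121.6 * (1 + 0.057) = 128.5312

128.5312 nm


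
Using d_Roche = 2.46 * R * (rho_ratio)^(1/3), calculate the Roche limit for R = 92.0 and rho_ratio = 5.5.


d_Roche = 2.46 * 92.0 * 5.5^(1/3) = 399.4942

399.4942


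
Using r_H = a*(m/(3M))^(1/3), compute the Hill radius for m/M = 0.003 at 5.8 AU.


r_H = a * (m/3M)^(1/3) = 5.8 * (0.003/3)^(1/3) = 0.58

0.58 AU


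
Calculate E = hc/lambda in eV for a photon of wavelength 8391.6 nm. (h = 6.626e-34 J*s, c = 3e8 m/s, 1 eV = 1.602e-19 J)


E = hc/lambda = 6.626e-34 * 3e8 / 8.392e-06 = 2.369e-20 J = 0.1479 eV

0.1479 eV


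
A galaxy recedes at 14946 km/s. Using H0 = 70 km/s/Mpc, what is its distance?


d = v / H0 = 14946 / 70 = 213.5143

213.5143 Mpc


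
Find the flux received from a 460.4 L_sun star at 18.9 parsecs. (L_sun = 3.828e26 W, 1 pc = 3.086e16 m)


F = L / (4*pi*d^2) = 1.762e+29 / (4*pi*(5.833e+17)^2) = 4.123e-08

4.123e-08 W/m^2


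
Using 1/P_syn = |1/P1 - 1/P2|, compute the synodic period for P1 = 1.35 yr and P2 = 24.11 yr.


1/P_syn = |1/P1 - 1/P2| = |1/1.35 - 1/24.11| => P_syn = 1.4301

1.4301 years


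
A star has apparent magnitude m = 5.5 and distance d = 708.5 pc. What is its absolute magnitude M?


M = m - 5*log10(d) + 5 = 5.5 - 5*log10(708.5) + 5 = -3.7517

-3.7517


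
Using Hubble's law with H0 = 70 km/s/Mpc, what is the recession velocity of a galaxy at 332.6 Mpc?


v = H0 * d = 70 * 332.6 = 23282.0

23282.0 km/s


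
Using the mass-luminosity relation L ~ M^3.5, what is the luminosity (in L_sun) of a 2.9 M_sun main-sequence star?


L/L_sun = (M/M_sun)^3.5 = 2.9^3.5 = 41.533

41.533 L_sun


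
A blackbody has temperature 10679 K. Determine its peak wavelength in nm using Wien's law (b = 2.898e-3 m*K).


lam_max = b / T = 2.898e-3 / 10679 = 2.714e-07 m = 271.3737 nm

271.3737 nm


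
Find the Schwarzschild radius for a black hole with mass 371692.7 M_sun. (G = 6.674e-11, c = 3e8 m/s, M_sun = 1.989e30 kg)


M = 371692.7 * 1.989e30 kg = 7.392967803e+35 kg. rs = 2GM/c^2 = 2 * 6.674e-11 * 7.392967803e+35 / (3e8)^2 = 1.096e+09

1.096e+09 m


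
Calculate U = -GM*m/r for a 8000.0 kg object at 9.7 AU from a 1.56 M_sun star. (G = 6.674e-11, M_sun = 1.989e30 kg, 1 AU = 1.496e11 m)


M = 1.56 * 1.989e30 kg = 3.10284e+30 kg; r = 9.7 AU * 1.496e11 m/AU = 1.45112e+12 m. U = -GM*m/r = -(6.674e-11 * 3.10284e+30 * 8000.0) / 1.45112e+12 = -1.142e+12

-1.142e+12 J


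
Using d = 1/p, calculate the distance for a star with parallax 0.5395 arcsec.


d = 1/p = 1/0.5395 = 1.8536

1.8536 pc


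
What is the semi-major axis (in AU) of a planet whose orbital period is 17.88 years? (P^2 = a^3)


a = P^(2/3) = 17.88^(2/3) = 6.8377

6.8377 AU


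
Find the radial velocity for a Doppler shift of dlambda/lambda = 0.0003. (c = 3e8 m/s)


v = (dlambda/lambda) * c = 0.0003 * 3e8 = 90000.0

90000.0 m/s


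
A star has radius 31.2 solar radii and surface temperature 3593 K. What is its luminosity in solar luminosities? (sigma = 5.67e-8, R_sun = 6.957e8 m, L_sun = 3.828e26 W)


R = 31.2 * 6.957e8 m = 2.170584e+10 m. L = 4*pi*R^2*sigma*T^4 = 4*pi*(2.170584e+10)^2 * 5.67e-8 * 3593^4 = 5.594676591e+28 W. L/L_sun = 5.594676591e+28 / 3.828e26 = 146.1514

146.1514 L_sun


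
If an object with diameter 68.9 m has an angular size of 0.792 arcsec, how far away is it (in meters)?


D = size / theta_rad, theta_rad = 0.792 * pi/(180*3600) = 3.840e-06, D = 1.794e+07

1.794e+07 m


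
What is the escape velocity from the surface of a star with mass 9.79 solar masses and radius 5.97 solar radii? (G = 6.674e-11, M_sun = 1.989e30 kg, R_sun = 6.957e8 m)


M = 9.79 * 1.989e30 kg = 1.947231e+31 kg; R = 5.97 * 6.957e8 m = 4.153329e+09 m. v_esc = sqrt(2GM/R) = sqrt(2 * 6.674e-11 * 1.947231e+31 / 4.153329e+09) = 791076.8385

791076.8385 m/s


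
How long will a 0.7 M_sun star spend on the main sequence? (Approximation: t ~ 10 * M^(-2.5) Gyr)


t = 10 * M^(-2.5) = 10 * 0.7^(-2.5) = 24.3924

24.3924 Gyr


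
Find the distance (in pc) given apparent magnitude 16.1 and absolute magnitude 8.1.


d = 10^((m - M + 5)/5) = 10^((16.1 - 8.1 + 5)/5) = 398.1072

398.1072 pc


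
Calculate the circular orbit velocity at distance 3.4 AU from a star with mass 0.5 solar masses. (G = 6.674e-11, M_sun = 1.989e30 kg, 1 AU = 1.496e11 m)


v = sqrt(GM/r) = sqrt(6.674e-11 * 9.945e+29 / 5.086e+11) = 11423.2647

11423.2647 m/s


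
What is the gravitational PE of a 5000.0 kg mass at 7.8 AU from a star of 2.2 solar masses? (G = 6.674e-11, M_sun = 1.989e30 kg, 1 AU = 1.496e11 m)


M = 2.2 * 1.989e30 kg = 4.3758e+30 kg; r = 7.8 AU * 1.496e11 m/AU = 1.16688e+12 m. U = -GM*m/r = -(6.674e-11 * 4.3758e+30 * 5000.0) / 1.16688e+12 = -1.251e+12

-1.251e+12 J


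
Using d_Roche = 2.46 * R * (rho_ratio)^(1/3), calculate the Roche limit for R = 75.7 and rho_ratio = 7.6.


d_Roche = 2.46 * 75.7 * 7.6^(1/3) = 366.1302

366.1302


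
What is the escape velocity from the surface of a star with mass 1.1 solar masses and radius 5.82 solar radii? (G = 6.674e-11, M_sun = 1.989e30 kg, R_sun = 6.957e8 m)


M = 1.1 * 1.989e30 kg = 2.1879e+30 kg; R = 5.82 * 6.957e8 m = 4.048974e+09 m. v_esc = sqrt(2GM/R) = sqrt(2 * 6.674e-11 * 2.1879e+30 / 4.048974e+09) = 268564.9538

268564.9538 m/s


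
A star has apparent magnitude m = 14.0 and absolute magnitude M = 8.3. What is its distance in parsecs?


d = 10^((m - M + 5)/5) = 10^((14.0 - 8.3 + 5)/5) = 138.0384

138.0384 pc


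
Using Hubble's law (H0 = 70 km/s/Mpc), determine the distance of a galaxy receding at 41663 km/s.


d = v / H0 = 41663 / 70 = 595.1857

595.1857 Mpc


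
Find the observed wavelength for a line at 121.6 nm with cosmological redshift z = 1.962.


lam_obs = lam_emit * (1 + z) = 121.6 * (1 + 1.962) = 360.1792

360.1792 nm


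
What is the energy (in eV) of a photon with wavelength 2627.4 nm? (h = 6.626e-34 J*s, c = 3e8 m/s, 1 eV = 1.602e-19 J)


E = hc/lambda = 6.626e-34 * 3e8 / 2.627e-06 = 7.566e-20 J = 0.4723 eV

0.4723 eV


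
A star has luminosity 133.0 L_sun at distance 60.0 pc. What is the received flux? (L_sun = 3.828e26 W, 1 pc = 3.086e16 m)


F = L / (4*pi*d^2) = 5.091e+28 / (4*pi*(1.852e+18)^2) = 1.182e-09

1.182e-09 W/m^2


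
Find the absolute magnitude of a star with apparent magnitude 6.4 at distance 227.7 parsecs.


M = m - 5*log10(d) + 5 = 6.4 - 5*log10(227.7) + 5 = -0.3868

-0.3868


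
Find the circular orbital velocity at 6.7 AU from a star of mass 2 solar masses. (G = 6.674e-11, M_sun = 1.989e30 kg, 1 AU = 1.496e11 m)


v = sqrt(GM/r) = sqrt(6.674e-11 * 3.978e+30 / 1.002e+12) = 16275.0485

16275.0485 m/s


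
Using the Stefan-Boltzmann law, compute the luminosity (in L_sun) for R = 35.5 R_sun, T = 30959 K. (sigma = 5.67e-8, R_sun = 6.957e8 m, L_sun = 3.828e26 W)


R = 35.5 * 6.957e8 m = 2.469735e+10 m. L = 4*pi*R^2*sigma*T^4 = 4*pi*(2.469735e+10)^2 * 5.67e-8 * 30959^4 = 3.992466976e+32 W. L/L_sun = 3.992466976e+32 / 3.828e26 = 1.043e+06

1.043e+06 L_sun


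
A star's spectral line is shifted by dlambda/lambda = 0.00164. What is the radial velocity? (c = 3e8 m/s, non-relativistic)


v = (dlambda/lambda) * c = 0.00164 * 3e8 = 492000.0

492000.0 m/s


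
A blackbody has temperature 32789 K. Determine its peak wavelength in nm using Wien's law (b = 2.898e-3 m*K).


lam_max = b / T = 2.898e-3 / 32789 = 8.838e-08 m = 88.3833 nm

88.3833 nm


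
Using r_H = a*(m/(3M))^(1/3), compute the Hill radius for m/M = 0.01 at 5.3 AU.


r_H = a * (m/3M)^(1/3) = 5.3 * (0.01/3)^(1/3) = 0.7917

0.7917 AU


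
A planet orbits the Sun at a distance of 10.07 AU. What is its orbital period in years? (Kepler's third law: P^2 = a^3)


P = a^(3/2) = 10.07^1.5 = 31.9554

31.9554 years


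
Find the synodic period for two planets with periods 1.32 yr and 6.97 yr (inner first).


1/P_syn = |1/P1 - 1/P2| = |1/1.32 - 1/6.97| => P_syn = 1.6284

1.6284 years


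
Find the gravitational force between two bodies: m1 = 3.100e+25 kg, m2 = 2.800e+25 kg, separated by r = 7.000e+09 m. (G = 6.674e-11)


F = G*m1*m2/r^2 = 6.674e-11 * 3.100e+25 * 2.800e+25 / (7.000e+09)^2 = 6.674e-11 * 8.680e+50 / 4.900e+19 = 1.182e+21

1.182e+21 N


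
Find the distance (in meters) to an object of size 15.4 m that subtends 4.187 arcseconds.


D = size / theta_rad, theta_rad = 4.187 * pi/(180*3600) = 2.030e-05, D = 758652.4997

758652.4997 m


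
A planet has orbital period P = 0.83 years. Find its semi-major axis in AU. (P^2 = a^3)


a = P^(2/3) = 0.83^(2/3) = 0.8832

0.8832 AU


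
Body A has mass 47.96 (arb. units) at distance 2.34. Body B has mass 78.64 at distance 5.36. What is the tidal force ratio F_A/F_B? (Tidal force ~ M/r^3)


Ratio = (M1/r1^3) / (M2/r2^3) = (47.96/2.34^3) / (78.64/5.36^3) = 7.3296

7.3296


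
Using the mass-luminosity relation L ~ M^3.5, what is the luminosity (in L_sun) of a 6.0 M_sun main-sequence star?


L/L_sun = (M/M_sun)^3.5 = 6.0^3.5 = 529.0898

529.0898 L_sun


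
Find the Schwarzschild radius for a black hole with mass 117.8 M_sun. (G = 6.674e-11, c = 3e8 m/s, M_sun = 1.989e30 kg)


M = 117.8 * 1.989e30 kg = 2.343042e+32 kg. rs = 2GM/c^2 = 2 * 6.674e-11 * 2.343042e+32 / (3e8)^2 = 347499.1624

347499.1624 m


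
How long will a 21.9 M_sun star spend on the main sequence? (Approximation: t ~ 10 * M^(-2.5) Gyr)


t = 10 * M^(-2.5) = 10 * 21.9^(-2.5) = 0.0045

0.0045 Gyr


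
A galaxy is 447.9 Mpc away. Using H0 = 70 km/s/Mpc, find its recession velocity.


v = H0 * d = 70 * 447.9 = 31353.0

31353.0 km/s


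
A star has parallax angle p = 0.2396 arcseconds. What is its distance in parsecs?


d = 1/p = 1/0.2396 = 4.1736

4.1736 pc


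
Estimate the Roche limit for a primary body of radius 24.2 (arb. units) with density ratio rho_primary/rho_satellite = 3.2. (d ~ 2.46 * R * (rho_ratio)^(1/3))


d_Roche = 2.46 * 24.2 * 3.2^(1/3) = 87.7271

87.7271


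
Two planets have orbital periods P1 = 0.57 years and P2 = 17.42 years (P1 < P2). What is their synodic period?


1/P_syn = |1/P1 - 1/P2| = |1/0.57 - 1/17.42| => P_syn = 0.5893

0.5893 years


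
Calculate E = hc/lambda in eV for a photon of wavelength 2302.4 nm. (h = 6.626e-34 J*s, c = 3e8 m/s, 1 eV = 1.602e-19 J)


E = hc/lambda = 6.626e-34 * 3e8 / 2.302e-06 = 8.634e-20 J = 0.5389 eV

0.5389 eV


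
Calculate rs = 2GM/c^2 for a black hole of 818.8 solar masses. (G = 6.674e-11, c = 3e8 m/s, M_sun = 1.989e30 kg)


M = 818.8 * 1.989e30 kg = 1.6285932e+33 kg. rs = 2GM/c^2 = 2 * 6.674e-11 * 1.6285932e+33 / (3e8)^2 = 2.415e+06

2.415e+06 m


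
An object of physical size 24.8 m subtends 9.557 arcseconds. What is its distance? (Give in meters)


D = size / theta_rad, theta_rad = 9.557 * pi/(180*3600) = 4.633e-05, D = 535248.2154

535248.2154 m


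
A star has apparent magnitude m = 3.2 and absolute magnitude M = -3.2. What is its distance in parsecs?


d = 10^((m - M + 5)/5) = 10^((3.2 - -3.2 + 5)/5) = 190.5461

190.5461 pc


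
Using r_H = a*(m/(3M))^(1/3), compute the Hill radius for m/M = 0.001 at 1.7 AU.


r_H = a * (m/3M)^(1/3) = 1.7 * (0.001/3)^(1/3) = 0.1179

0.1179 AU


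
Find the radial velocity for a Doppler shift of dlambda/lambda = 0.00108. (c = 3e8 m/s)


v = (dlambda/lambda) * c = 0.00108 * 3e8 = 324000.0

324000.0 m/s


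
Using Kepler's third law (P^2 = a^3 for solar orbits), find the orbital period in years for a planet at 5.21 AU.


P = a^(3/2) = 5.21^1.5 = 11.892

11.892 years


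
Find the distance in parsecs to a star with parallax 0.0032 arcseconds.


d = 1/p = 1/0.0032 = 312.5

312.5 pc


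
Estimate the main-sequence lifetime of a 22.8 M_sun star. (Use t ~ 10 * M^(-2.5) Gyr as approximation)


t = 10 * M^(-2.5) = 10 * 22.8^(-2.5) = 0.004

0.004 Gyr


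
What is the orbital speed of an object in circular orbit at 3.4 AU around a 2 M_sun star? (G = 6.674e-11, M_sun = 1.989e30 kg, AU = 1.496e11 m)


v = sqrt(GM/r) = sqrt(6.674e-11 * 3.978e+30 / 5.086e+11) = 22846.5294

22846.5294 m/s


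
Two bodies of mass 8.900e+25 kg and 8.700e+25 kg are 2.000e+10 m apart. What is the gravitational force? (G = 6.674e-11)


F = G*m1*m2/r^2 = 6.674e-11 * 8.900e+25 * 8.700e+25 / (2.000e+10)^2 = 6.674e-11 * 7.743e+51 / 4.000e+20 = 1.292e+21

1.292e+21 N


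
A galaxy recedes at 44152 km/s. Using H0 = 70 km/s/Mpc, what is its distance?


d = v / H0 = 44152 / 70 = 630.7429

630.7429 Mpc


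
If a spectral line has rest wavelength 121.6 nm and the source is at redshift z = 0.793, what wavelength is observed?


lam_obs = lam_emit * (1 + z) = 121.6 * (1 + 0.793) = 218.0288

218.0288 nm


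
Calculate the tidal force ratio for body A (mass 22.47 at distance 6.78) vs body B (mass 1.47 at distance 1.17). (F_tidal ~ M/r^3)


Ratio = (M1/r1^3) / (M2/r2^3) = (22.47/6.78^3) / (1.47/1.17^3) = 0.0786

0.0786


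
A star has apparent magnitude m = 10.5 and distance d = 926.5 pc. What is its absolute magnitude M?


M = m - 5*log10(d) + 5 = 10.5 - 5*log10(926.5) + 5 = 0.6658

0.6658


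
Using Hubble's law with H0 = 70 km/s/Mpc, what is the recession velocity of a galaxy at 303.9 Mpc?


v = H0 * d = 70 * 303.9 = 21273.0

21273.0 km/s


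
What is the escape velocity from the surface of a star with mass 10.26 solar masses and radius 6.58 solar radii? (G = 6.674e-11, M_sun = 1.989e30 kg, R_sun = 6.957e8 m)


M = 10.26 * 1.989e30 kg = 2.040714e+31 kg; R = 6.58 * 6.957e8 m = 4.577706e+09 m. v_esc = sqrt(2GM/R) = sqrt(2 * 6.674e-11 * 2.040714e+31 / 4.577706e+09) = 771392.1633

771392.1633 m/s


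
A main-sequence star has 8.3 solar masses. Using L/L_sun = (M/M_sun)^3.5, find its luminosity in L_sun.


L/L_sun = (M/M_sun)^3.5 = 8.3^3.5 = 1647.3024

1647.3024 L_sun


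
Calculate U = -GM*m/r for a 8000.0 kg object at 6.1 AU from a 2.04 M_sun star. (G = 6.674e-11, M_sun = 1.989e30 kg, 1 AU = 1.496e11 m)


M = 2.04 * 1.989e30 kg = 4.05756e+30 kg; r = 6.1 AU * 1.496e11 m/AU = 9.1256e+11 m. U = -GM*m/r = -(6.674e-11 * 4.05756e+30 * 8000.0) / 9.1256e+11 = -2.374e+12

-2.374e+12 J


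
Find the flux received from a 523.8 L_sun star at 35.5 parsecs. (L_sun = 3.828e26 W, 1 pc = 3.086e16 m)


F = L / (4*pi*d^2) = 2.005e+29 / (4*pi*(1.096e+18)^2) = 1.329e-08

1.329e-08 W/m^2


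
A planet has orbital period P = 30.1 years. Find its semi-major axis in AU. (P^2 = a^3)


a = P^(2/3) = 30.1^(2/3) = 9.6763

9.6763 AU


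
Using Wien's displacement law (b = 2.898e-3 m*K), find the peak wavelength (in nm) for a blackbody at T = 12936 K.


lam_max = b / T = 2.898e-3 / 12936 = 2.240e-07 m = 224.026 nm

224.026 nm


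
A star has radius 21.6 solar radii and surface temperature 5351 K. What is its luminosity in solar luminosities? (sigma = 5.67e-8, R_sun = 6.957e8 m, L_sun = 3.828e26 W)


R = 21.6 * 6.957e8 m = 1.502712e+10 m. L = 4*pi*R^2*sigma*T^4 = 4*pi*(1.502712e+10)^2 * 5.67e-8 * 5351^4 = 1.31911979e+29 W. L/L_sun = 1.31911979e+29 / 3.828e26 = 344.5976

344.5976 L_sun


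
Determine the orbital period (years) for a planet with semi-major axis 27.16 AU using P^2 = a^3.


P = a^(3/2) = 27.16^1.5 = 141.545

141.545 years


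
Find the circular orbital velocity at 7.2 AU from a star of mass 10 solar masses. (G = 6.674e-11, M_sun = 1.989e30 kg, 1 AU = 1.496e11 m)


v = sqrt(GM/r) = sqrt(6.674e-11 * 1.989e+31 / 1.077e+12) = 35105.7655

35105.7655 m/s


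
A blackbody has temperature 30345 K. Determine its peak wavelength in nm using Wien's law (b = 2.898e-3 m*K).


lam_max = b / T = 2.898e-3 / 30345 = 9.550e-08 m = 95.5017 nm

95.5017 nm


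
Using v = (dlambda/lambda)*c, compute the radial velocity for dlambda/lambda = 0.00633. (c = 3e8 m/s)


v = (dlambda/lambda) * c = 0.00633 * 3e8 = 1.899e+06

1.899e+06 m/s


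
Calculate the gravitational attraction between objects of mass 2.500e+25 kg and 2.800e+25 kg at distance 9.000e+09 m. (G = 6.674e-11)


F = G*m1*m2/r^2 = 6.674e-11 * 2.500e+25 * 2.800e+25 / (9.000e+09)^2 = 6.674e-11 * 7.000e+50 / 8.100e+19 = 5.768e+20

5.768e+20 N


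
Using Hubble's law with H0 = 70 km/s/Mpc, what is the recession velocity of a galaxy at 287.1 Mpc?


v = H0 * d = 70 * 287.1 = 20097.0

20097.0 km/s


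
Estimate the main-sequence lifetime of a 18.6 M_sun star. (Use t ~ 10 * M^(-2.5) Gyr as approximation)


t = 10 * M^(-2.5) = 10 * 18.6^(-2.5) = 0.0067

0.0067 Gyr


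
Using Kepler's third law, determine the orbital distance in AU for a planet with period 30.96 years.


a = P^(2/3) = 30.96^(2/3) = 9.8598

9.8598 AU
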